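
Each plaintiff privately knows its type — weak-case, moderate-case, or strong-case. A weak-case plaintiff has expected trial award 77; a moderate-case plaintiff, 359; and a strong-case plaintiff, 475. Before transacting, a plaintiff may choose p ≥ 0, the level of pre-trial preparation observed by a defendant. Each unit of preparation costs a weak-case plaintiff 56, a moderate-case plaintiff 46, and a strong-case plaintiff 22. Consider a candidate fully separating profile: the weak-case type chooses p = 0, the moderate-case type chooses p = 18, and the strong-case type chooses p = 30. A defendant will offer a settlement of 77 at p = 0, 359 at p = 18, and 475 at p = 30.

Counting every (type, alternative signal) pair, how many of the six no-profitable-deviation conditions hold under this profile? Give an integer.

Moderate-case (own payoff 359 − 46×18 = -469): to p=0 gives 77 → profitable ✗; to p=30 gives 475 − 46×30 = -905 → no gain ✓.
Weak-case (own payoff 77): to p=18 gives 359 − 56×18 = -649 → no gain ✓; to p=30 gives 475 − 56×30 = -1205 → no gain ✓.
Strong-case (own payoff 475 − 22×30 = -185): to p=0 gives 77 → profitable ✗; to p=18 gives 359 − 22×18 = -37 → profitable ✗.
3 of the 6 constraints hold; not an equilibrium.

3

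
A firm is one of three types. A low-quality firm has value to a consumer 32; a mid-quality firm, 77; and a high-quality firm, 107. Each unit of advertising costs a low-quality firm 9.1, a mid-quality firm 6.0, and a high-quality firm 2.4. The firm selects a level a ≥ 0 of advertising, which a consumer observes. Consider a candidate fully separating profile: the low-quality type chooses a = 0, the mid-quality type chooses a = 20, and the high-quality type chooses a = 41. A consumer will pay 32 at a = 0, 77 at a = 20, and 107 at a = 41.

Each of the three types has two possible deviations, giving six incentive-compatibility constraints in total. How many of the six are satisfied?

3

High-quality (own payoff 107 − 2.4×41 = 8.6): to a=0 gives 32 → profitable ✗; to a=20 gives 77 − 2.4×20 = 29 → profitable ✗.
Low-quality (own payoff 32): to a=20 gives 77 − 9.1×20 = -105 → no gain ✓; to a=41 gives 107 − 9.1×41 = -266.1 → no gain ✓.
Mid-quality (own payoff 77 − 6.0×20 = -43): to a=0 gives 32 → profitable ✗; to a=41 gives 107 − 6.0×41 = -139 → no gain ✓.
3 of the 6 constraints hold; not an equilibrium.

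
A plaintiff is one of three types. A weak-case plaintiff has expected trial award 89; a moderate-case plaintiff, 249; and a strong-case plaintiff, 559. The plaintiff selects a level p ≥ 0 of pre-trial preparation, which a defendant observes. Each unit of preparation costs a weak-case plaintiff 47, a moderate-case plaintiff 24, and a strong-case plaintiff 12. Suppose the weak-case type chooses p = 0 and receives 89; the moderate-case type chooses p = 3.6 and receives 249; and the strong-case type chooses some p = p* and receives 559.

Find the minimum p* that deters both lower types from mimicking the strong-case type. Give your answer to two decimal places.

Moderate-case type (on-path payoff 249 − 24×3.6 = 162.6) won't mimic when 162.6 ≥ 559 − 24·p*, i.e. p* ≥ 16.52.
Weak-case type (on-path payoff 89) won't mimic when 89 ≥ 559 − 47·p*, i.e. p* ≥ 10.00.
Both must hold, so p* = max(10.00, 16.52) = 16.52. The moderate-case type's constraint binds.

16.52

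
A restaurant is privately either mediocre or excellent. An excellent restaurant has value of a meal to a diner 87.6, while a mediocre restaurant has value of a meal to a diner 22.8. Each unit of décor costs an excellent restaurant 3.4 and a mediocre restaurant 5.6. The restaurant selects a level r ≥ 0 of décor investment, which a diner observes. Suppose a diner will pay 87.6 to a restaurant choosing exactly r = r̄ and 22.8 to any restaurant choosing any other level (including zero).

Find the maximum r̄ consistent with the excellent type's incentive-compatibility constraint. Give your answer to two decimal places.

Choosing r̄ yields the excellent type 87.6 − 3.4·r̄; choosing zero yields 22.8.
The excellent type is indifferent at 87.6 − 3.4·r̄ = 22.8, i.e. r̄ = (87.6 − 22.8) / 3.4 ≈ 19.06.
For any r̄ above 19.06 the excellent type would rather pool at zero, so separation collapses.

19.06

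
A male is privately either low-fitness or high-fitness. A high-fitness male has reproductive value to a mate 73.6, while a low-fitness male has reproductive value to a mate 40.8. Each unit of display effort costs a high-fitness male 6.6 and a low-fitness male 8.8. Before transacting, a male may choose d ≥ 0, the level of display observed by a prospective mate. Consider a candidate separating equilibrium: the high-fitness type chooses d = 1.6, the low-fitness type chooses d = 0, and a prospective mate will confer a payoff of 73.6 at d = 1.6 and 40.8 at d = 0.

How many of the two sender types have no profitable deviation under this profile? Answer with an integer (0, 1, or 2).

1

Low-fitness type: stay at 0 → 40.8; mimic → 73.6 − 8.8 × 1.6 = 59.52. IC fails (40.8 < 59.52).
High-fitness type: signal → 73.6 − 6.6 × 1.6 = 63.04; deviate to 0 → 40.8. IC holds (63.04 ≥ 40.8).
1 of 2 constraints hold, so this profile is not an equilibrium.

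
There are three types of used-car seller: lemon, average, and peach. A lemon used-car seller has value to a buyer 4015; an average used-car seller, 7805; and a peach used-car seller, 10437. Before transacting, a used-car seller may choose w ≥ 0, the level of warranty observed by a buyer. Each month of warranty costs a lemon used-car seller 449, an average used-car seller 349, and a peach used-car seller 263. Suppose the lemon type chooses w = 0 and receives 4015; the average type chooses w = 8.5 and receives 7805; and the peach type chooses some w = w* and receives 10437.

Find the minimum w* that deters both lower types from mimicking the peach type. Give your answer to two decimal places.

Average type (on-path payoff 7805 − 349×8.5 = 4838.5) won't mimic when 4838.5 ≥ 10437 − 349·w*, i.e. w* ≥ 16.04.
Lemon type (on-path payoff 4015) won't mimic when 4015 ≥ 10437 − 449·w*, i.e. w* ≥ 14.30.
Both must hold, so w* = max(14.30, 16.04) = 16.04. The average type's constraint binds.

16.04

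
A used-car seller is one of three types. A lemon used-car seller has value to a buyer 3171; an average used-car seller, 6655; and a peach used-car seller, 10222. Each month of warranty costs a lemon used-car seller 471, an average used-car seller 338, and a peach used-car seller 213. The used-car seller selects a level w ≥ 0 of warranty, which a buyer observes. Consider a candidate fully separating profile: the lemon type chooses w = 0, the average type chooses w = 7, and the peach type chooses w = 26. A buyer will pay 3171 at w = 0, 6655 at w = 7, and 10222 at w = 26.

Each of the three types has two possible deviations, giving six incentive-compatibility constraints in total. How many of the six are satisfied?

4

Peach (own payoff 10222 − 213×26 = 4684): to w=0 gives 3171 → no gain ✓; to w=7 gives 6655 − 213×7 = 5164 → profitable ✗.
Average (own payoff 6655 − 338×7 = 4289): to w=0 gives 3171 → no gain ✓; to w=26 gives 10222 − 338×26 = 1434 → no gain ✓.
Lemon (own payoff 3171): to w=7 gives 6655 − 471×7 = 3358 → profitable ✗; to w=26 gives 10222 − 471×26 = -2024 → no gain ✓.
4 of the 6 constraints hold; not an equilibrium.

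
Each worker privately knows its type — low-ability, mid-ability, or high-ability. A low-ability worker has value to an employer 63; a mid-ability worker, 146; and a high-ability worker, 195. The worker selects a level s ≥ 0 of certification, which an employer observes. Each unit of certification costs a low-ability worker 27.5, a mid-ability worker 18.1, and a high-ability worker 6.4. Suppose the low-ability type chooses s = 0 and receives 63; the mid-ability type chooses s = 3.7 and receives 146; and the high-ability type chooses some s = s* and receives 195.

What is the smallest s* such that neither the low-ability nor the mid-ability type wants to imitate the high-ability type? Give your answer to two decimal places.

Low-ability type (on-path payoff 63) won't mimic when 63 ≥ 195 − 27.5·s*, i.e. s* ≥ 4.80.
Mid-ability type (on-path payoff 146 − 18.1×3.7 = 79.03) won't mimic when 79.03 ≥ 195 − 18.1·s*, i.e. s* ≥ 6.41.
Both must hold, so s* = max(4.80, 6.41) = 6.41. The mid-ability type's constraint binds.

6.41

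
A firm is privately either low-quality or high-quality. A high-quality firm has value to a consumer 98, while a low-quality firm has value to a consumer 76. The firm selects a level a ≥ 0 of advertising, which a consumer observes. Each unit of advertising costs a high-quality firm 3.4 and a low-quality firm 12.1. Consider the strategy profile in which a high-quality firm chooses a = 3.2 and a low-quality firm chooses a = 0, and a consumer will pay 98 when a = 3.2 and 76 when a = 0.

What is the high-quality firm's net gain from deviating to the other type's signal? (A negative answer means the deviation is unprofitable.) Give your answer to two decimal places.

-11.12

Playing a = 3.2 the high-quality firm receives 98 − 3.4 × 3.2 = 87.12.
Deviating to a = 0 yields 76 instead.
Gain from deviating: 76 − 87.12 = -11.12.
The gain is negative, so the high-quality type's incentive-compatibility constraint is satisfied.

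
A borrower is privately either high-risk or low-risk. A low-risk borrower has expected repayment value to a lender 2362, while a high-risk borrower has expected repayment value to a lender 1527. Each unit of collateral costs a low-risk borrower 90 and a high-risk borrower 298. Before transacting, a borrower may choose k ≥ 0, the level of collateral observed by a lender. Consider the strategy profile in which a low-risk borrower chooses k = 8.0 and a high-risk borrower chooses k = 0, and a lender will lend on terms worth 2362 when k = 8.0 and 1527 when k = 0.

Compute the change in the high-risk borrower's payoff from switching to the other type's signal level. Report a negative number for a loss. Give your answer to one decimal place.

Playing k = 0 the high-risk borrower receives 1527.
Deviating to k = 8.0 brings payment 2362 at cost 298 × 8.0 = 2384, netting -22.
Gain from deviating: -22 − 1527 = -1549.0.
The gain is negative, so the high-risk type's incentive-compatibility constraint is satisfied.

-1549.0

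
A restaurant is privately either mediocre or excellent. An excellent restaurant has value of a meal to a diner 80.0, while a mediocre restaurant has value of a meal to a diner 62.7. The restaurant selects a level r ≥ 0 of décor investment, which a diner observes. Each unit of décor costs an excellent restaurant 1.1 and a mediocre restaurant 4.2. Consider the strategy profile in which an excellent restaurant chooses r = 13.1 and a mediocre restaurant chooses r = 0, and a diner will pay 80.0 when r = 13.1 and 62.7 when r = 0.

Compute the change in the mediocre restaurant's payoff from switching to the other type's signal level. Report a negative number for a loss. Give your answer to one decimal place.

Playing r = 0 the mediocre restaurant receives 62.7.
Deviating to r = 13.1 brings payment 80.0 at cost 4.2 × 13.1 = 55.02, netting 24.98.
Gain from deviating: 24.98 − 62.7 = -37.72, i.e. -37.7 to one decimal place.
The gain is negative, so the mediocre type's incentive-compatibility constraint is satisfied.

-37.7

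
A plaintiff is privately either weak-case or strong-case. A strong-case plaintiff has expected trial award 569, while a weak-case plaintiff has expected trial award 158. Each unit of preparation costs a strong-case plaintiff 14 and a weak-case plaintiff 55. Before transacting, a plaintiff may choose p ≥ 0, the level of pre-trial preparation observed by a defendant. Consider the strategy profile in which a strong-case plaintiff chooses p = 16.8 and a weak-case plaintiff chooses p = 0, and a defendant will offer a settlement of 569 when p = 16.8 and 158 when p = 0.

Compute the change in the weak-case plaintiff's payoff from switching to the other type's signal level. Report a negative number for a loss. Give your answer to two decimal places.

Playing p = 0 the weak-case plaintiff receives 158.
Deviating to p = 16.8 brings payment 569 at cost 55 × 16.8 = 924, netting -355.
Gain from deviating: -355 − 158 = -513.00.
The gain is negative, so the weak-case type's incentive-compatibility constraint is satisfied.

-513.00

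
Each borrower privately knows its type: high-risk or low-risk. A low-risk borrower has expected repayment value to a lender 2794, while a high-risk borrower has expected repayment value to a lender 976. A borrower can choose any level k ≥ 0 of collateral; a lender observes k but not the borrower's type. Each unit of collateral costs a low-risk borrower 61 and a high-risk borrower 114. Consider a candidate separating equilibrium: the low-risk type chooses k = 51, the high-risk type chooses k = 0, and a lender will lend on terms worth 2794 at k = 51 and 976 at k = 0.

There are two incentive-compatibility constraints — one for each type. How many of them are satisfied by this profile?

High-risk type: stay at 0 → 976; mimic → 2794 − 114 × 51 = -3020. IC holds (976 ≥ -3020).
Low-risk type: signal → 2794 − 61 × 51 = -317; deviate to 0 → 976. IC fails (-317 < 976).
1 of 2 constraints hold, so this profile is not an equilibrium.

1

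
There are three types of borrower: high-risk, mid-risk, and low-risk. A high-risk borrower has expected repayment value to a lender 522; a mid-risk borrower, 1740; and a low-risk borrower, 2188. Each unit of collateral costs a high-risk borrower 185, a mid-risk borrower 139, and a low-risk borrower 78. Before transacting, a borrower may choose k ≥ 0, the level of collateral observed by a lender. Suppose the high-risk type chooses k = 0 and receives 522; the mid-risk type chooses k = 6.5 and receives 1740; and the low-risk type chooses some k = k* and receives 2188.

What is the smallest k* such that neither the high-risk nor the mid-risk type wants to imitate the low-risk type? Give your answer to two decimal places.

9.72

High-risk type (on-path payoff 522) won't mimic when 522 ≥ 2188 − 185·k*, i.e. k* ≥ 9.01.
Mid-risk type (on-path payoff 1740 − 139×6.5 = 836.5) won't mimic when 836.5 ≥ 2188 − 139·k*, i.e. k* ≥ 9.72.
Both must hold, so k* = max(9.01, 9.72) = 9.72. The mid-risk type's constraint binds.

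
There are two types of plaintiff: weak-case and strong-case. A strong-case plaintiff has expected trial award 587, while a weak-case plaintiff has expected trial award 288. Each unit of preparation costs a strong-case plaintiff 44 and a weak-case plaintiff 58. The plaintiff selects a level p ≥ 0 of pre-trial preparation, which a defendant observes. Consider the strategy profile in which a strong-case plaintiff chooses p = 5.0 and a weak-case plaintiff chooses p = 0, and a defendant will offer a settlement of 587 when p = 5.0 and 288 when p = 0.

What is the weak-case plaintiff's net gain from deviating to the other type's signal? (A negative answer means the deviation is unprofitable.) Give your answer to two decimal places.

Playing p = 0 the weak-case plaintiff receives 288.
Deviating to p = 5.0 brings payment 587 at cost 58 × 5.0 = 290, netting 297.
Gain from deviating: 297 − 288 = 9.00.
The gain is positive, so the weak-case type's incentive-compatibility constraint is violated — this profile is not a separating equilibrium.

9.00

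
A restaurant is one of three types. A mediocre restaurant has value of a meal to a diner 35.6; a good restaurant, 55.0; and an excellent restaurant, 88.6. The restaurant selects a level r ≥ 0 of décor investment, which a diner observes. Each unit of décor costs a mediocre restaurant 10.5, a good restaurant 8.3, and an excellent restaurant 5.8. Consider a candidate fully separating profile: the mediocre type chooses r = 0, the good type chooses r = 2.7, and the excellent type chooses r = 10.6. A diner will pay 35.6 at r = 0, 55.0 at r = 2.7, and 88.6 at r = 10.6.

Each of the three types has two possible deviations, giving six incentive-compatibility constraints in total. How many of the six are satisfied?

3

Mediocre (own payoff 35.6): to r=2.7 gives 55.0 − 10.5×2.7 = 26.65 → no gain ✓; to r=10.6 gives 88.6 − 10.5×10.6 = -22.7 → no gain ✓.
Good (own payoff 55.0 − 8.3×2.7 = 32.59): to r=0 gives 35.6 → profitable ✗; to r=10.6 gives 88.6 − 8.3×10.6 = 0.62 → no gain ✓.
Excellent (own payoff 88.6 − 5.8×10.6 = 27.12): to r=0 gives 35.6 → profitable ✗; to r=2.7 gives 55.0 − 5.8×2.7 = 39.34 → profitable ✗.
3 of the 6 constraints hold; not an equilibrium.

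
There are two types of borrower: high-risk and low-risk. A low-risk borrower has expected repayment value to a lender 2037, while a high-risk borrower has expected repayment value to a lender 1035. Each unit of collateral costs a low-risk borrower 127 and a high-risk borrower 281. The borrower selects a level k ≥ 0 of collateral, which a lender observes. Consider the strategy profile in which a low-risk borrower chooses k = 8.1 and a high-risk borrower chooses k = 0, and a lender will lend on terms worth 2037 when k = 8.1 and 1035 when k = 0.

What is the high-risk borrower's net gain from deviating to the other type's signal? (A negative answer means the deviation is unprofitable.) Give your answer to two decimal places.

Playing k = 0 the high-risk borrower receives 1035.
Deviating to k = 8.1 brings payment 2037 at cost 281 × 8.1 = 2276.1, netting -239.1.
Gain from deviating: -239.1 − 1035 = -1274.10.
The gain is negative, so the high-risk type's incentive-compatibility constraint is satisfied.

-1274.10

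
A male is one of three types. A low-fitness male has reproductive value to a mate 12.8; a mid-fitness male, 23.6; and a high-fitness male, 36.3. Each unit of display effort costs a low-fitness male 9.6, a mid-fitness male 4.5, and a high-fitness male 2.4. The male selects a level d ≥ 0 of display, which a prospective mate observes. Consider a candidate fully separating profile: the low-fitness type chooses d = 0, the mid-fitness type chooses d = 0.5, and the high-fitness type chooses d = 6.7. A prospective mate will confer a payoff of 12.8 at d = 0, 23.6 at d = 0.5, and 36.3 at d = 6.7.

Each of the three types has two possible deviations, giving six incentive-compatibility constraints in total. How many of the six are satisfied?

4

High-fitness (own payoff 36.3 − 2.4×6.7 = 20.22): to d=0 gives 12.8 → no gain ✓; to d=0.5 gives 23.6 − 2.4×0.5 = 22.4 → profitable ✗.
Mid-fitness (own payoff 23.6 − 4.5×0.5 = 21.35): to d=0 gives 12.8 → no gain ✓; to d=6.7 gives 36.3 − 4.5×6.7 = 6.15 → no gain ✓.
Low-fitness (own payoff 12.8): to d=0.5 gives 23.6 − 9.6×0.5 = 18.8 → profitable ✗; to d=6.7 gives 36.3 − 9.6×6.7 = -28.02 → no gain ✓.
4 of the 6 constraints hold; not an equilibrium.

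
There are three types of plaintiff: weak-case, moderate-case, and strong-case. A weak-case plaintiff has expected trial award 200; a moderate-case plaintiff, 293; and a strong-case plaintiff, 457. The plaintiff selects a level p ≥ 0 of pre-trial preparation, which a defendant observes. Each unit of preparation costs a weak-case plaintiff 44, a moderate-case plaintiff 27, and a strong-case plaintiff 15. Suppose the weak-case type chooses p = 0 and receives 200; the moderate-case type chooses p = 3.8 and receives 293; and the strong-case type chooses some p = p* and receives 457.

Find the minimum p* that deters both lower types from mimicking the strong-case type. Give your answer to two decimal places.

9.87

Moderate-case type (on-path payoff 293 − 27×3.8 = 190.4) won't mimic when 190.4 ≥ 457 − 27·p*, i.e. p* ≥ 9.87.
Weak-case type (on-path payoff 200) won't mimic when 200 ≥ 457 − 44·p*, i.e. p* ≥ 5.84.
Both must hold, so p* = max(5.84, 9.87) = 9.87. The moderate-case type's constraint binds.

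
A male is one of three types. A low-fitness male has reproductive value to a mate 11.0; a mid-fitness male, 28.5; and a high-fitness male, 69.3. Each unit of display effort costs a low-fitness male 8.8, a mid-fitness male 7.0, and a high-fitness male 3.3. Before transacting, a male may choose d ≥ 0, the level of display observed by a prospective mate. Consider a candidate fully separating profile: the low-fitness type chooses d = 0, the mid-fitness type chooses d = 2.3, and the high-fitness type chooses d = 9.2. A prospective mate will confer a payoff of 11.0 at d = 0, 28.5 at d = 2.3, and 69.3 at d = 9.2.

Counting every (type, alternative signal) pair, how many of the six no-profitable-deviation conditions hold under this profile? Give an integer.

6

Mid-fitness (own payoff 28.5 − 7.0×2.3 = 12.4): to d=0 gives 11.0 → no gain ✓; to d=9.2 gives 69.3 − 7.0×9.2 = 4.9 → no gain ✓.
High-fitness (own payoff 69.3 − 3.3×9.2 = 38.94): to d=0 gives 11.0 → no gain ✓; to d=2.3 gives 28.5 − 3.3×2.3 = 20.91 → no gain ✓.
Low-fitness (own payoff 11.0): to d=2.3 gives 28.5 − 8.8×2.3 = 8.26 → no gain ✓; to d=9.2 gives 69.3 − 8.8×9.2 = -11.66 → no gain ✓.
6 of the 6 constraints hold; this profile is a separating equilibrium.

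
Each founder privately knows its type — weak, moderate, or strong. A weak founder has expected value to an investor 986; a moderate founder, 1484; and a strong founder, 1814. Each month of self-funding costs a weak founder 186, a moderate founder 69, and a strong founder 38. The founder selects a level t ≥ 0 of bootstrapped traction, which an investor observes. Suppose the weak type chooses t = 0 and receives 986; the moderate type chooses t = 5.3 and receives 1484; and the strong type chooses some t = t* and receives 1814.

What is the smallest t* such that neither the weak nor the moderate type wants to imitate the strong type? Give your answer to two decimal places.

Weak type (on-path payoff 986) won't mimic when 986 ≥ 1814 − 186·t*, i.e. t* ≥ 4.45.
Moderate type (on-path payoff 1484 − 69×5.3 = 1118.3) won't mimic when 1118.3 ≥ 1814 − 69·t*, i.e. t* ≥ 10.08.
Both must hold, so t* = max(4.45, 10.08) = 10.08. The moderate type's constraint binds.

10.08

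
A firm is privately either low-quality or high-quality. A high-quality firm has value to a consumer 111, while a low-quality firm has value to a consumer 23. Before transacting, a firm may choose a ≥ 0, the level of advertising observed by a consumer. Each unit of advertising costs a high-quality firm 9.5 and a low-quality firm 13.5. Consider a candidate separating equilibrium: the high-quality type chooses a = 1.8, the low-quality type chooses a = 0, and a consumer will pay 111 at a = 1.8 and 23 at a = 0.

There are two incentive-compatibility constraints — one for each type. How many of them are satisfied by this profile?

Low-quality type: stay at 0 → 23; mimic → 111 − 13.5 × 1.8 = 86.7. IC fails (23 < 86.7).
High-quality type: signal → 111 − 9.5 × 1.8 = 93.9; deviate to 0 → 23. IC holds (93.9 ≥ 23).
1 of 2 constraints hold, so this profile is not an equilibrium.

1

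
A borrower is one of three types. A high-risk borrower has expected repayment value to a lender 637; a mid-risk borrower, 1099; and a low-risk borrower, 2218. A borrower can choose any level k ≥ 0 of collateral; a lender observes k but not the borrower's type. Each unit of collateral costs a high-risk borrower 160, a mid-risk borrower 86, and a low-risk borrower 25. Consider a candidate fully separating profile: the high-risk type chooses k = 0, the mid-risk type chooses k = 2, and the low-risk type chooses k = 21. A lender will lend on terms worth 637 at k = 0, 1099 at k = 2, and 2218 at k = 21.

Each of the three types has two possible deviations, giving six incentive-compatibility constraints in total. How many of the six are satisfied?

5

Low-risk (own payoff 2218 − 25×21 = 1693): to k=0 gives 637 → no gain ✓; to k=2 gives 1099 − 25×2 = 1049 → no gain ✓.
High-risk (own payoff 637): to k=2 gives 1099 − 160×2 = 779 → profitable ✗; to k=21 gives 2218 − 160×21 = -1142 → no gain ✓.
Mid-risk (own payoff 1099 − 86×2 = 927): to k=0 gives 637 → no gain ✓; to k=21 gives 2218 − 86×21 = 412 → no gain ✓.
5 of the 6 constraints hold; not an equilibrium.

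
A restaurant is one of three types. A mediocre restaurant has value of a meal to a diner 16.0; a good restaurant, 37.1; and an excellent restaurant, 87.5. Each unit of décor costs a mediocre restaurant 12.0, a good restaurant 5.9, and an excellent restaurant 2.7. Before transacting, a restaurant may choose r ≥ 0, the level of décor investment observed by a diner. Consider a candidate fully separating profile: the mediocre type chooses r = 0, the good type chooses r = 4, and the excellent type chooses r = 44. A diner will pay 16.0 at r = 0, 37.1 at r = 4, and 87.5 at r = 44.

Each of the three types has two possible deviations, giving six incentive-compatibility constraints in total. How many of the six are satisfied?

Excellent (own payoff 87.5 − 2.7×44 = -31.3): to r=0 gives 16.0 → profitable ✗; to r=4 gives 37.1 − 2.7×4 = 26.3 → profitable ✗.
Mediocre (own payoff 16.0): to r=4 gives 37.1 − 12.0×4 = -10.9 → no gain ✓; to r=44 gives 87.5 − 12.0×44 = -440.5 → no gain ✓.
Good (own payoff 37.1 − 5.9×4 = 13.5): to r=0 gives 16.0 → profitable ✗; to r=44 gives 87.5 − 5.9×44 = -172.1 → no gain ✓.
3 of the 6 constraints hold; not an equilibrium.

3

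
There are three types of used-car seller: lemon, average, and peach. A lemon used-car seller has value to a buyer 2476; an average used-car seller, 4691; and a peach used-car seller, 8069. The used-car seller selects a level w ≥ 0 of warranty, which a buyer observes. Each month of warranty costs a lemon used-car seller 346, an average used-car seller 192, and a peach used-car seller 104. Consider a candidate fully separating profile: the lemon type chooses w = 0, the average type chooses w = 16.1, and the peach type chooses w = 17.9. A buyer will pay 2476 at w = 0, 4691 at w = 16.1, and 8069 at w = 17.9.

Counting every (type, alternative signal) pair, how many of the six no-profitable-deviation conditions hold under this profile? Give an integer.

4

Lemon (own payoff 2476): to w=16.1 gives 4691 − 346×16.1 = -879.6 → no gain ✓; to w=17.9 gives 8069 − 346×17.9 = 1875.6 → no gain ✓.
Average (own payoff 4691 − 192×16.1 = 1599.8): to w=0 gives 2476 → profitable ✗; to w=17.9 gives 8069 − 192×17.9 = 4632.2 → profitable ✗.
Peach (own payoff 8069 − 104×17.9 = 6207.4): to w=0 gives 2476 → no gain ✓; to w=16.1 gives 4691 − 104×16.1 = 3016.6 → no gain ✓.
4 of the 6 constraints hold; not an equilibrium.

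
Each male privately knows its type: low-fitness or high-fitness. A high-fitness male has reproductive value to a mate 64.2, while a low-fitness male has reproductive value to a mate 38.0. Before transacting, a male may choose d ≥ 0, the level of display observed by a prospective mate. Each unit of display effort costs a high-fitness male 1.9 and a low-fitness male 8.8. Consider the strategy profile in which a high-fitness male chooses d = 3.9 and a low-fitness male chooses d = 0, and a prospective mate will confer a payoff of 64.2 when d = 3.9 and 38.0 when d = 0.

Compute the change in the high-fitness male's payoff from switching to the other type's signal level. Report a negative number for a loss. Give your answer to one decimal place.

-18.8

Playing d = 3.9 the high-fitness male receives 64.2 − 1.9 × 3.9 = 56.79.
Deviating to d = 0 yields 38.0 instead.
Gain from deviating: 38.0 − 56.79 = -18.79, i.e. -18.8 to one decimal place.
The gain is negative, so the high-fitness type's incentive-compatibility constraint is satisfied.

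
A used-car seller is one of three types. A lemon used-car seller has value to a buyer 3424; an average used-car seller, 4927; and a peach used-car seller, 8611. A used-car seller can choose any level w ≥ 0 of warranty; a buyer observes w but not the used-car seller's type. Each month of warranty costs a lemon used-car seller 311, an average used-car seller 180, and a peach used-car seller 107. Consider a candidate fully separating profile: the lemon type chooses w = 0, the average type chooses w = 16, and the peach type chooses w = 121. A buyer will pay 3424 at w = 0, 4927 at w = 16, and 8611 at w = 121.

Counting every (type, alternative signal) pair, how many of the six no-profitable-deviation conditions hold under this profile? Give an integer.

3

Peach (own payoff 8611 − 107×121 = -4336): to w=0 gives 3424 → profitable ✗; to w=16 gives 4927 − 107×16 = 3215 → profitable ✗.
Average (own payoff 4927 − 180×16 = 2047): to w=0 gives 3424 → profitable ✗; to w=121 gives 8611 − 180×121 = -13169 → no gain ✓.
Lemon (own payoff 3424): to w=16 gives 4927 − 311×16 = -49 → no gain ✓; to w=121 gives 8611 − 311×121 = -29020 → no gain ✓.
3 of the 6 constraints hold; not an equilibrium.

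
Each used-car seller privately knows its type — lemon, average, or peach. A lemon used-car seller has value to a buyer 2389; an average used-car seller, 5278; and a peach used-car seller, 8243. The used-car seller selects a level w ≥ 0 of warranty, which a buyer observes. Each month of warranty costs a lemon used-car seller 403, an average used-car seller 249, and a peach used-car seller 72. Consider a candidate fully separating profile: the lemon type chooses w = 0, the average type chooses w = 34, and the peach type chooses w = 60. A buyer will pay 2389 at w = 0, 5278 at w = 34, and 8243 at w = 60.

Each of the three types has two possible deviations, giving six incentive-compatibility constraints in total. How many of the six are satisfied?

Peach (own payoff 8243 − 72×60 = 3923): to w=0 gives 2389 → no gain ✓; to w=34 gives 5278 − 72×34 = 2830 → no gain ✓.
Lemon (own payoff 2389): to w=34 gives 5278 − 403×34 = -8424 → no gain ✓; to w=60 gives 8243 − 403×60 = -15937 → no gain ✓.
Average (own payoff 5278 − 249×34 = -3188): to w=0 gives 2389 → profitable ✗; to w=60 gives 8243 − 249×60 = -6697 → no gain ✓.
5 of the 6 constraints hold; not an equilibrium.

5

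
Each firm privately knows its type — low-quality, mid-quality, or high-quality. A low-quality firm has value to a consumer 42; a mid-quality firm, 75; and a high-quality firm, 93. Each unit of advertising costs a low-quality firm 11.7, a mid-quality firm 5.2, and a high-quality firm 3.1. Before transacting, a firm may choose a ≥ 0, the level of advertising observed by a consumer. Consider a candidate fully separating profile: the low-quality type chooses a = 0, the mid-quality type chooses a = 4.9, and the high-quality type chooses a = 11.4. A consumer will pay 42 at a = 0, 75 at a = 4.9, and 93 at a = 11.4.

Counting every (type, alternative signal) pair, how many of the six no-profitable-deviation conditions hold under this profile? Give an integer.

5

High-quality (own payoff 93 − 3.1×11.4 = 57.66): to a=0 gives 42 → no gain ✓; to a=4.9 gives 75 − 3.1×4.9 = 59.81 → profitable ✗.
Low-quality (own payoff 42): to a=4.9 gives 75 − 11.7×4.9 = 17.67 → no gain ✓; to a=11.4 gives 93 − 11.7×11.4 = -40.38 → no gain ✓.
Mid-quality (own payoff 75 − 5.2×4.9 = 49.52): to a=0 gives 42 → no gain ✓; to a=11.4 gives 93 − 5.2×11.4 = 33.72 → no gain ✓.
5 of the 6 constraints hold; not an equilibrium.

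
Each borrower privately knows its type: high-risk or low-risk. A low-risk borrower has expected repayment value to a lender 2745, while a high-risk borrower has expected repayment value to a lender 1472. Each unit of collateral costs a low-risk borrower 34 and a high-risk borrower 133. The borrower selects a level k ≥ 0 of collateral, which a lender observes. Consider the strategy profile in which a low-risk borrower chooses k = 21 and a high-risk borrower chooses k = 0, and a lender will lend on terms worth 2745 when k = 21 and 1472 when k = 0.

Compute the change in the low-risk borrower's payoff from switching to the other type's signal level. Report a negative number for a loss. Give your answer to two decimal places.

-559.00

Playing k = 21 the low-risk borrower receives 2745 − 34 × 21 = 2031.
Deviating to k = 0 yields 1472 instead.
Gain from deviating: 1472 − 2031 = -559.00.
The gain is negative, so the low-risk type's incentive-compatibility constraint is satisfied.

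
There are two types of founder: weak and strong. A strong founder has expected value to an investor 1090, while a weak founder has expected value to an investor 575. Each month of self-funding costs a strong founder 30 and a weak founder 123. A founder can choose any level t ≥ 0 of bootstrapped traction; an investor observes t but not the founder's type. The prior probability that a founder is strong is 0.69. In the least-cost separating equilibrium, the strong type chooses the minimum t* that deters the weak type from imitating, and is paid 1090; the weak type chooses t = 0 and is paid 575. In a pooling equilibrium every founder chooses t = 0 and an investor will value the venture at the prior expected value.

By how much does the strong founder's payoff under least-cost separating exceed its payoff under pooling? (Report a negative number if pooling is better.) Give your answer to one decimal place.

34.0

Least-cost separating signal: t* solves 575 = 1090 − 123·t*, so t* = (1090 − 575)/123 ≈ 4.1870.
Strong type's separating payoff: 1090 − 30 × t* = 1090 − 30 × (1090 − 575)/123 = 1090 − 15450/123 ≈ 964.390.
Pooling payoff: 0.69 × 1090 + 0.31 × 575 = 930.35.
Difference: 964.390 − 930.35 = 34.04, i.e. 34.0 to one decimal place.
The strong type prefers to separate.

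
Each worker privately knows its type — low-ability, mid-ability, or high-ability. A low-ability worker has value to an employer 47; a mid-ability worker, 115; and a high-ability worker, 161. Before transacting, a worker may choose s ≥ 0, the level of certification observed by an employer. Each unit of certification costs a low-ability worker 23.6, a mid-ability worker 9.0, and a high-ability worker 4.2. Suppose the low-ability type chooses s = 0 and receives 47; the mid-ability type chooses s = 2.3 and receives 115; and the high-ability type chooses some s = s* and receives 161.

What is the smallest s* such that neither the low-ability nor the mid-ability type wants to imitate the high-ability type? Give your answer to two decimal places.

7.41

Low-ability type (on-path payoff 47) won't mimic when 47 ≥ 161 − 23.6·s*, i.e. s* ≥ 4.83.
Mid-ability type (on-path payoff 115 − 9.0×2.3 = 94.3) won't mimic when 94.3 ≥ 161 − 9.0·s*, i.e. s* ≥ 7.41.
Both must hold, so s* = max(4.83, 7.41) = 7.41. The mid-ability type's constraint binds.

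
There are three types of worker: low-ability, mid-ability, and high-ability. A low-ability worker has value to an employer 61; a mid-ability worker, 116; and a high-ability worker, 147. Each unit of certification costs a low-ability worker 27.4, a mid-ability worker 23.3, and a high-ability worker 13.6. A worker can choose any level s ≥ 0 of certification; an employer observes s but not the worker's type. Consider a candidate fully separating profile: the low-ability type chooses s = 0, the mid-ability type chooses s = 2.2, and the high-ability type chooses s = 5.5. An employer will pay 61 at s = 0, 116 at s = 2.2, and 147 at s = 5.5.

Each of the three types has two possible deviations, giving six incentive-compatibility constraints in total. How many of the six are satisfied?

5

Mid-ability (own payoff 116 − 23.3×2.2 = 64.74): to s=0 gives 61 → no gain ✓; to s=5.5 gives 147 − 23.3×5.5 = 18.85 → no gain ✓.
High-ability (own payoff 147 − 13.6×5.5 = 72.2): to s=0 gives 61 → no gain ✓; to s=2.2 gives 116 − 13.6×2.2 = 86.08 → profitable ✗.
Low-ability (own payoff 61): to s=2.2 gives 116 − 27.4×2.2 = 55.72 → no gain ✓; to s=5.5 gives 147 − 27.4×5.5 = -3.7 → no gain ✓.
5 of the 6 constraints hold; not an equilibrium.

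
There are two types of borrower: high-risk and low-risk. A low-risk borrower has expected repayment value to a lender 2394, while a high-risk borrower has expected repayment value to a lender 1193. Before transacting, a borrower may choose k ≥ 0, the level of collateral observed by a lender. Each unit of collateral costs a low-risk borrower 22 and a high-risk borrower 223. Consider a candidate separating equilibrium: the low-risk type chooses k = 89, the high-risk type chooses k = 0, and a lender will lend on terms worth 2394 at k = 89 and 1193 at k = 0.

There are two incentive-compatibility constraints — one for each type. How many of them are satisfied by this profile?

High-risk type: stay at 0 → 1193; mimic → 2394 − 223 × 89 = -17453. IC holds (1193 ≥ -17453).
Low-risk type: signal → 2394 − 22 × 89 = 436; deviate to 0 → 1193. IC fails (436 < 1193).
1 of 2 constraints hold, so this profile is not an equilibrium.

1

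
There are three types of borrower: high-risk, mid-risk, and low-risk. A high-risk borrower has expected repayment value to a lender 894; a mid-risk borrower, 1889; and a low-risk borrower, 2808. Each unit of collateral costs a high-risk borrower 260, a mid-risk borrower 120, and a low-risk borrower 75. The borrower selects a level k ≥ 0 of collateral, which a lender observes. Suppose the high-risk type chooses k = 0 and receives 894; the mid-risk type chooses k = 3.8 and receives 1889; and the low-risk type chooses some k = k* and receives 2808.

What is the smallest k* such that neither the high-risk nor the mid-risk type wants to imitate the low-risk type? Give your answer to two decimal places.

11.46

Mid-risk type (on-path payoff 1889 − 120×3.8 = 1433) won't mimic when 1433 ≥ 2808 − 120·k*, i.e. k* ≥ 11.46.
High-risk type (on-path payoff 894) won't mimic when 894 ≥ 2808 − 260·k*, i.e. k* ≥ 7.36.
Both must hold, so k* = max(7.36, 11.46) = 11.46. The mid-risk type's constraint binds.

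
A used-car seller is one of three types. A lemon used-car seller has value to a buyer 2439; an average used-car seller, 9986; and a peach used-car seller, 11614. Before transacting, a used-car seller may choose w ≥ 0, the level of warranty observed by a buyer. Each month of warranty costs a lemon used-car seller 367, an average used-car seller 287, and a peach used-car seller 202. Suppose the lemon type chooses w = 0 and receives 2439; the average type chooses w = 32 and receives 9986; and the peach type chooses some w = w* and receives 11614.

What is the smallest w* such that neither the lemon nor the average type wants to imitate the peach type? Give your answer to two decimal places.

37.67

Lemon type (on-path payoff 2439) won't mimic when 2439 ≥ 11614 − 367·w*, i.e. w* ≥ 25.00.
Average type (on-path payoff 9986 − 287×32 = 802) won't mimic when 802 ≥ 11614 − 287·w*, i.e. w* ≥ 37.67.
Both must hold, so w* = max(25.00, 37.67) = 37.67. The average type's constraint binds.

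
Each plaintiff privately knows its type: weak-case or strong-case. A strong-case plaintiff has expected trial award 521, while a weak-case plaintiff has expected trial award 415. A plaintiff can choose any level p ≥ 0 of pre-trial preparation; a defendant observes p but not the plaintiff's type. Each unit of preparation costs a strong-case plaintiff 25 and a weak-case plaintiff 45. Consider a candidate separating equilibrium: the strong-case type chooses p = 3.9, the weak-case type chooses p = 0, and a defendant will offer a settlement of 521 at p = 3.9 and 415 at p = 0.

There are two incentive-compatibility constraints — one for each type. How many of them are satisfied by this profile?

Strong-case type: signal → 521 − 25 × 3.9 = 423.5; deviate to 0 → 415. IC holds (423.5 ≥ 415).
Weak-case type: stay at 0 → 415; mimic → 521 − 45 × 3.9 = 345.5. IC holds (415 ≥ 345.5).
2 of 2 constraints hold, so this is a separating equilibrium.

2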